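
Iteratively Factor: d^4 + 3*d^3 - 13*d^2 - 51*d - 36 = (d - 4)*(d^3 + 7*d^2 + 15*d + 9) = (d - 4)*(d + 3)*(d^2 + 4*d + 3) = (d - 4)*(d + 1)*(d + 3)*(d + 3)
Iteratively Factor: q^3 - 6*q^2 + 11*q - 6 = (q - 3)*(q^2 - 3*q + 2) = (q - 3)*(q - 1)*(q - 2)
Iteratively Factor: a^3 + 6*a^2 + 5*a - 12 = (a + 3)*(a^2 + 3*a - 4) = (a + 3)*(a + 4)*(a - 1)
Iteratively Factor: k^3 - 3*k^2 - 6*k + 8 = (k + 2)*(k^2 - 5*k + 4) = (k - 4)*(k + 2)*(k - 1)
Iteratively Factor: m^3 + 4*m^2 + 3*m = (m + 1)*(m^2 + 3*m) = m*(m + 1)*(m + 3)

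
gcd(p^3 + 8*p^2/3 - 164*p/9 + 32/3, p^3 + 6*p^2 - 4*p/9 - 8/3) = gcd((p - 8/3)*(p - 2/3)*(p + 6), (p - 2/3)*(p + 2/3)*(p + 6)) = p^2 + 16*p/3 - 4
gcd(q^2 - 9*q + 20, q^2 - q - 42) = 1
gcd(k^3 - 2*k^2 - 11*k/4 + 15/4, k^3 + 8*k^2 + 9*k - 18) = k - 1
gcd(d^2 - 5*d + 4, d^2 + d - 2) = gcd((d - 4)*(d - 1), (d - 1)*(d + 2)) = d - 1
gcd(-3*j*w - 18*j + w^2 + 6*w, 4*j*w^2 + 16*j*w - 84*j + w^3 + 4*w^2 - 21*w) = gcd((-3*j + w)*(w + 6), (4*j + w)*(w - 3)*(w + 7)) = 1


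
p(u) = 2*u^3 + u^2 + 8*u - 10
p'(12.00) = 896.00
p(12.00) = 3686.00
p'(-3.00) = 56.00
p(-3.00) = -79.00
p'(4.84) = 158.23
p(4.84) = 278.91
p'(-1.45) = 17.72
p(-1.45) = -25.59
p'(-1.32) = 15.81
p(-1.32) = -23.42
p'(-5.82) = 199.59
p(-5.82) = -416.96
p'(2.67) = 56.11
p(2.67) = 56.56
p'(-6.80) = 271.84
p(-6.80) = -647.02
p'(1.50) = 24.50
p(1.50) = 11.00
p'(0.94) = 15.18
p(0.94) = 0.06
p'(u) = 6*u^2 + 2*u + 8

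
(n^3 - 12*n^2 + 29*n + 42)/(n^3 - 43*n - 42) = (n - 6)/(n + 6)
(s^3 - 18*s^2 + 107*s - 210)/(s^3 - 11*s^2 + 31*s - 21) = (s^2 - 11*s + 30)/(s^2 - 4*s + 3)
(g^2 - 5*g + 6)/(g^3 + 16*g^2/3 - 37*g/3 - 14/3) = 3*(g - 3)/(3*g^2 + 22*g + 7)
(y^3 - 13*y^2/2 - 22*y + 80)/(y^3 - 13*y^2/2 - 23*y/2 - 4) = (2*y^2 + 3*y - 20)/(2*y^2 + 3*y + 1)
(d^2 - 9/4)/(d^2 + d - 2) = (d^2 - 9/4)/(d^2 + d - 2)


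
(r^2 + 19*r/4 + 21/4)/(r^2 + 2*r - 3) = (r + 7/4)/(r - 1)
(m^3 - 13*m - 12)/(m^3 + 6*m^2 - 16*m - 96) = (m^2 + 4*m + 3)/(m^2 + 10*m + 24)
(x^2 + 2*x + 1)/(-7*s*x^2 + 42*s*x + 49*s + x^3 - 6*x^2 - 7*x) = (x + 1)/(-7*s*x + 49*s + x^2 - 7*x)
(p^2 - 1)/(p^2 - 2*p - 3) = (p - 1)/(p - 3)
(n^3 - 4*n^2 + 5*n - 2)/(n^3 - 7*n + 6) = (n - 1)/(n + 3)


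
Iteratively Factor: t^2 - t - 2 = (t + 1)*(t - 2)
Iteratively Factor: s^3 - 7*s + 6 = (s + 3)*(s^2 - 3*s + 2) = (s - 1)*(s + 3)*(s - 2)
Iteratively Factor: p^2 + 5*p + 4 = (p + 1)*(p + 4)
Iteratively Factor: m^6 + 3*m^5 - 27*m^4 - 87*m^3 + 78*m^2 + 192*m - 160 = (m - 1)*(m^5 + 4*m^4 - 23*m^3 - 110*m^2 - 32*m + 160) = (m - 1)^2*(m^4 + 5*m^3 - 18*m^2 - 128*m - 160) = (m - 1)^2*(m + 2)*(m^3 + 3*m^2 - 24*m - 80) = (m - 1)^2*(m + 2)*(m + 4)*(m^2 - m - 20) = (m - 5)*(m - 1)^2*(m + 2)*(m + 4)*(m + 4)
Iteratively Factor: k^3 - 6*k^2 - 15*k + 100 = (k - 5)*(k^2 - k - 20) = (k - 5)^2*(k + 4)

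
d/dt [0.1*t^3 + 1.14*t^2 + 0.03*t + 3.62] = 0.3*t^2 + 2.28*t + 0.03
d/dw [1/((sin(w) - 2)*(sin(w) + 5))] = -(2*sin(w) + 3)*cos(w)/((sin(w) - 2)^2*(sin(w) + 5)^2)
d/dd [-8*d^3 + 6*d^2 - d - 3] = -24*d^2 + 12*d - 1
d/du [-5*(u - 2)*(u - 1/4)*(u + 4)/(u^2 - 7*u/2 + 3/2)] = 5*(-8*u^4 + 56*u^3 - 55*u^2 - 10*u + 46)/(2*(4*u^4 - 28*u^3 + 61*u^2 - 42*u + 9))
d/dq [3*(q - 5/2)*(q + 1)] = 6*q - 9/2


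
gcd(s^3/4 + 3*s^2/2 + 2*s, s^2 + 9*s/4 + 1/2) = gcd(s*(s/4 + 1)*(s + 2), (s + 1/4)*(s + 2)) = s + 2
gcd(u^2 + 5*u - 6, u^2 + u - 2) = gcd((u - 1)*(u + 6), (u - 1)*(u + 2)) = u - 1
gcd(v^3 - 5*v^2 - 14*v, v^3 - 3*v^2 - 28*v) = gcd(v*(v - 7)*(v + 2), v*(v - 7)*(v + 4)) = v^2 - 7*v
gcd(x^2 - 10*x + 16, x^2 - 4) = x - 2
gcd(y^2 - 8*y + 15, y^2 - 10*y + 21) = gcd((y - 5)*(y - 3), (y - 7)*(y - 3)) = y - 3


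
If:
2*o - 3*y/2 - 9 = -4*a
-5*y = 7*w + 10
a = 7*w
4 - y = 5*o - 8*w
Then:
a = 1260/1693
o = 2370/1693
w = 180/1693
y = -3638/1693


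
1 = 1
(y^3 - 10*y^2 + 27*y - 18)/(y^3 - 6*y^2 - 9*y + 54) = (y - 1)/(y + 3)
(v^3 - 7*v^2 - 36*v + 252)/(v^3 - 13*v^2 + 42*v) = (v + 6)/v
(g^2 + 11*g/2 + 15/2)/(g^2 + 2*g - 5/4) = 2*(g + 3)/(2*g - 1)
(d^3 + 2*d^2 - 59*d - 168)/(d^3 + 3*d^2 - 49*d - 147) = (d - 8)/(d - 7)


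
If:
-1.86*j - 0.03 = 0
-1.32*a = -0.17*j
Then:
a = -0.00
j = -0.02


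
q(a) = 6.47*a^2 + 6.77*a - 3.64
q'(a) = 12.94*a + 6.77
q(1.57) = 22.94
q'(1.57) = 27.09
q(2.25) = 44.35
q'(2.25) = 35.88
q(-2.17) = 12.14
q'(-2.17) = -21.31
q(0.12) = -2.73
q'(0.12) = 8.32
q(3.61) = 105.12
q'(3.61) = 53.48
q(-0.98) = -4.06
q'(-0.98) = -5.91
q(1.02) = 10.00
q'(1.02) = 19.97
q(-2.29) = 14.79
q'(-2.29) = -22.86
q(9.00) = 581.36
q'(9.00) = 123.23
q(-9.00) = 459.50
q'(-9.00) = -109.69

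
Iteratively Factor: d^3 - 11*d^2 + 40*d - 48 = (d - 3)*(d^2 - 8*d + 16) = (d - 4)*(d - 3)*(d - 4)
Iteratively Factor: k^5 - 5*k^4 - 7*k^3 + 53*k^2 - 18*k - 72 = (k + 1)*(k^4 - 6*k^3 - k^2 + 54*k - 72) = (k - 2)*(k + 1)*(k^3 - 4*k^2 - 9*k + 36) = (k - 3)*(k - 2)*(k + 1)*(k^2 - k - 12) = (k - 3)*(k - 2)*(k + 1)*(k + 3)*(k - 4)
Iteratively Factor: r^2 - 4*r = (r - 4)*(r)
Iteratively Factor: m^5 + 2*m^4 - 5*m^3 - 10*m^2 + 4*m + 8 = (m - 1)*(m^4 + 3*m^3 - 2*m^2 - 12*m - 8) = (m - 1)*(m + 2)*(m^3 + m^2 - 4*m - 4) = (m - 1)*(m + 2)^2*(m^2 - m - 2) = (m - 2)*(m - 1)*(m + 2)^2*(m + 1)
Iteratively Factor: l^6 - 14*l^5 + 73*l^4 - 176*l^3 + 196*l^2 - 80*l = (l - 1)*(l^5 - 13*l^4 + 60*l^3 - 116*l^2 + 80*l) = (l - 2)*(l - 1)*(l^4 - 11*l^3 + 38*l^2 - 40*l) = (l - 5)*(l - 2)*(l - 1)*(l^3 - 6*l^2 + 8*l) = l*(l - 5)*(l - 2)*(l - 1)*(l^2 - 6*l + 8) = l*(l - 5)*(l - 4)*(l - 2)*(l - 1)*(l - 2)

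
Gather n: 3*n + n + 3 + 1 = 4*n + 4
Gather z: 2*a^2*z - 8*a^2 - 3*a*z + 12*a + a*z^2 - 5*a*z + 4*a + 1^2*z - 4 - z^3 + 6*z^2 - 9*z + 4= -8*a^2 + 16*a - z^3 + z^2*(a + 6) + z*(2*a^2 - 8*a - 8)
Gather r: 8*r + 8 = 8*r + 8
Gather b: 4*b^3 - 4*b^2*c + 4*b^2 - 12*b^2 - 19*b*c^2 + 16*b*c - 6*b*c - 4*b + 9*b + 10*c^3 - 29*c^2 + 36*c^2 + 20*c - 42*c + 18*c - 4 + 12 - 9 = 4*b^3 + b^2*(-4*c - 8) + b*(-19*c^2 + 10*c + 5) + 10*c^3 + 7*c^2 - 4*c - 1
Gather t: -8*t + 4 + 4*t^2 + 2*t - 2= 4*t^2 - 6*t + 2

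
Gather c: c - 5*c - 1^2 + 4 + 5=8 - 4*c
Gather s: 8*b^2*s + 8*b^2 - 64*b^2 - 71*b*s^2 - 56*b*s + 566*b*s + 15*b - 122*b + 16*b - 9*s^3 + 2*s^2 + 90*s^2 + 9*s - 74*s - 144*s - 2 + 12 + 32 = -56*b^2 - 91*b - 9*s^3 + s^2*(92 - 71*b) + s*(8*b^2 + 510*b - 209) + 42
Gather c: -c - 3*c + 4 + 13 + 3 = 20 - 4*c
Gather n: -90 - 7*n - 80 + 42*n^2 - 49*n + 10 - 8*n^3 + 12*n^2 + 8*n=-8*n^3 + 54*n^2 - 48*n - 160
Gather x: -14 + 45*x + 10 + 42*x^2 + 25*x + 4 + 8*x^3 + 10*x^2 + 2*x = 8*x^3 + 52*x^2 + 72*x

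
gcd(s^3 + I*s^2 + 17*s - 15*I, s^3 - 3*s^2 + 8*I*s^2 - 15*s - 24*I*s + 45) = s + 5*I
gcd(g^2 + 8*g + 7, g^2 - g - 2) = g + 1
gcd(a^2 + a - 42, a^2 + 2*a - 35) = a + 7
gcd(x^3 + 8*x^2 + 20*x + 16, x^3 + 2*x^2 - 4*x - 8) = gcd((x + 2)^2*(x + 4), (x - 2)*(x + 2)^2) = x^2 + 4*x + 4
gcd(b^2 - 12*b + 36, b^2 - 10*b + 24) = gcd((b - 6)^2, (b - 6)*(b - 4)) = b - 6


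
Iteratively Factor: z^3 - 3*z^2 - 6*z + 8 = (z + 2)*(z^2 - 5*z + 4) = (z - 4)*(z + 2)*(z - 1)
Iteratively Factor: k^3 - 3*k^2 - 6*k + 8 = (k + 2)*(k^2 - 5*k + 4) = (k - 1)*(k + 2)*(k - 4)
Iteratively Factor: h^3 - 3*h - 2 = (h - 2)*(h^2 + 2*h + 1) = (h - 2)*(h + 1)*(h + 1)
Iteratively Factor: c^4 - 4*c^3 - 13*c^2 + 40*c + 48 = (c + 1)*(c^3 - 5*c^2 - 8*c + 48) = (c - 4)*(c + 1)*(c^2 - c - 12) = (c - 4)*(c + 1)*(c + 3)*(c - 4)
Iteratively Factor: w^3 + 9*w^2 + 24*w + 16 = (w + 4)*(w^2 + 5*w + 4) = (w + 1)*(w + 4)*(w + 4)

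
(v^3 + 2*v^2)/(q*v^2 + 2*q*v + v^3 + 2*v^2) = v/(q + v)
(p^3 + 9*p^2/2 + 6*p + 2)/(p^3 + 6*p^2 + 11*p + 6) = (p^2 + 5*p/2 + 1)/(p^2 + 4*p + 3)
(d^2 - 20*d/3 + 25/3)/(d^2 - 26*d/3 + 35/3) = (d - 5)/(d - 7)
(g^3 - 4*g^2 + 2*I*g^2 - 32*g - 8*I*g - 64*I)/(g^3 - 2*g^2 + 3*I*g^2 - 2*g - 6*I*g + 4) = (g^2 - 4*g - 32)/(g^2 + g*(-2 + I) - 2*I)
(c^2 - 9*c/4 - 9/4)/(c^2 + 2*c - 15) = (c + 3/4)/(c + 5)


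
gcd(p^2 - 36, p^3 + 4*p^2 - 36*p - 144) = p^2 - 36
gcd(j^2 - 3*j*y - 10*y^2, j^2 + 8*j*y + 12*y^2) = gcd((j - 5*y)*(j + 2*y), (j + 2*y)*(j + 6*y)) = j + 2*y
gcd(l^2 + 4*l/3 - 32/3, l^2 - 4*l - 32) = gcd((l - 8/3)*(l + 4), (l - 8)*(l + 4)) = l + 4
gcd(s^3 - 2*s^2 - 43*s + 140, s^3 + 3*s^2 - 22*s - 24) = s - 4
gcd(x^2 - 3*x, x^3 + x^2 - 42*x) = x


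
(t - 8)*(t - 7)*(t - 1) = t^3 - 16*t^2 + 71*t - 56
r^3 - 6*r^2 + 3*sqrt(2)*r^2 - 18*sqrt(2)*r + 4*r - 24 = (r - 6)*(r + sqrt(2))*(r + 2*sqrt(2))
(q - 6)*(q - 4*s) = q^2 - 4*q*s - 6*q + 24*s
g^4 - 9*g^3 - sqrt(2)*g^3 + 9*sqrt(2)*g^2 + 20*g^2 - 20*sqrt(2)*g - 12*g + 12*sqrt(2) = (g - 6)*(g - 2)*(g - 1)*(g - sqrt(2))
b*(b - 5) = b^2 - 5*b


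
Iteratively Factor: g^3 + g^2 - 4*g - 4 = (g + 1)*(g^2 - 4) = (g - 2)*(g + 1)*(g + 2)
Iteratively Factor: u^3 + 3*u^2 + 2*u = (u)*(u^2 + 3*u + 2) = u*(u + 2)*(u + 1)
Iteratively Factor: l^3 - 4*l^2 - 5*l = (l)*(l^2 - 4*l - 5) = l*(l + 1)*(l - 5)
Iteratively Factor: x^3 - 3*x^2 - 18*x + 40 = (x - 5)*(x^2 + 2*x - 8) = (x - 5)*(x - 2)*(x + 4)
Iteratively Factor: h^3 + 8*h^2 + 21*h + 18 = (h + 3)*(h^2 + 5*h + 6) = (h + 3)^2*(h + 2)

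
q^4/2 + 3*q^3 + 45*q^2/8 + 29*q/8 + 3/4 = (q/2 + 1/4)*(q + 1/2)*(q + 2)*(q + 3)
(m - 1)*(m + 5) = m^2 + 4*m - 5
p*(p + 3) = p^2 + 3*p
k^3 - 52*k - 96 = (k - 8)*(k + 2)*(k + 6)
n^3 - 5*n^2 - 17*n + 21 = (n - 7)*(n - 1)*(n + 3)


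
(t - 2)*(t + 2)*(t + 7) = t^3 + 7*t^2 - 4*t - 28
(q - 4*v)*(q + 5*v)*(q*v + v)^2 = q^4*v^2 + q^3*v^3 + 2*q^3*v^2 - 20*q^2*v^4 + 2*q^2*v^3 + q^2*v^2 - 40*q*v^4 + q*v^3 - 20*v^4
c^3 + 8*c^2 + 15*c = c*(c + 3)*(c + 5)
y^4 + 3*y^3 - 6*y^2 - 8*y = y*(y - 2)*(y + 1)*(y + 4)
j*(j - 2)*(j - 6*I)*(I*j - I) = I*j^4 + 6*j^3 - 3*I*j^3 - 18*j^2 + 2*I*j^2 + 12*j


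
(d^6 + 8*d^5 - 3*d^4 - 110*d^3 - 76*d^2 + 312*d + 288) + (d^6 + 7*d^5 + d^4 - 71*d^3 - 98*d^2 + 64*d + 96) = 2*d^6 + 15*d^5 - 2*d^4 - 181*d^3 - 174*d^2 + 376*d + 384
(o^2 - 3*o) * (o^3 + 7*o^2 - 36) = o^5 + 4*o^4 - 21*o^3 - 36*o^2 + 108*o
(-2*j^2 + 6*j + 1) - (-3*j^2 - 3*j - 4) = j^2 + 9*j + 5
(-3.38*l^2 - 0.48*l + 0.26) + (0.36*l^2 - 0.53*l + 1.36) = -3.02*l^2 - 1.01*l + 1.62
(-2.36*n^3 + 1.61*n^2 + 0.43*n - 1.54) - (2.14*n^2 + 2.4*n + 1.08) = -2.36*n^3 - 0.53*n^2 - 1.97*n - 2.62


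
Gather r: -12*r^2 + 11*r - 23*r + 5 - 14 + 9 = -12*r^2 - 12*r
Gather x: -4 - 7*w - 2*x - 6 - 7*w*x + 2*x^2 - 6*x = -7*w + 2*x^2 + x*(-7*w - 8) - 10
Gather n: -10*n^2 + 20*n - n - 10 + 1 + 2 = -10*n^2 + 19*n - 7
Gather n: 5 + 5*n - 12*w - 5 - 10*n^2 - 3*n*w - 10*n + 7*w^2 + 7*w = -10*n^2 + n*(-3*w - 5) + 7*w^2 - 5*w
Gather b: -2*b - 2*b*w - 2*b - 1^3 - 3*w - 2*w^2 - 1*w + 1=b*(-2*w - 4) - 2*w^2 - 4*w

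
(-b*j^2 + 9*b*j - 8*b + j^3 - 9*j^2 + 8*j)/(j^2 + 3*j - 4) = (-b*j + 8*b + j^2 - 8*j)/(j + 4)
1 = 1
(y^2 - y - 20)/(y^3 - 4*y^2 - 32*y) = (y - 5)/(y*(y - 8))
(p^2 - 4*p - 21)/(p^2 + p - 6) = (p - 7)/(p - 2)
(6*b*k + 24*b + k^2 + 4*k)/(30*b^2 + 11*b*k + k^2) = (k + 4)/(5*b + k)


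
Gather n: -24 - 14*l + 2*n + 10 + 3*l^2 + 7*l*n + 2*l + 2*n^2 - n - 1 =3*l^2 - 12*l + 2*n^2 + n*(7*l + 1) - 15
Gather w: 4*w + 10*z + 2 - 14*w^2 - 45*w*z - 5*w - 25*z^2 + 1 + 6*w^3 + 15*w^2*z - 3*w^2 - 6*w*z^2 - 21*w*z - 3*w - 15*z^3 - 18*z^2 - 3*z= 6*w^3 + w^2*(15*z - 17) + w*(-6*z^2 - 66*z - 4) - 15*z^3 - 43*z^2 + 7*z + 3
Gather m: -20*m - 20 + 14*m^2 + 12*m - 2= 14*m^2 - 8*m - 22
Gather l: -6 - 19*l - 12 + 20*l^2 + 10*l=20*l^2 - 9*l - 18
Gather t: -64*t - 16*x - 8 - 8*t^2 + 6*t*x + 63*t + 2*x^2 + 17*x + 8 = -8*t^2 + t*(6*x - 1) + 2*x^2 + x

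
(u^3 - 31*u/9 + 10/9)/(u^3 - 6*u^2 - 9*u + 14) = (u^2 - 2*u + 5/9)/(u^2 - 8*u + 7)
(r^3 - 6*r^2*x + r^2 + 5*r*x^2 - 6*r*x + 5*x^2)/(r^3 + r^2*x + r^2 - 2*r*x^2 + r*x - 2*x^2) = (r - 5*x)/(r + 2*x)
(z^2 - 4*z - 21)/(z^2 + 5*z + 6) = (z - 7)/(z + 2)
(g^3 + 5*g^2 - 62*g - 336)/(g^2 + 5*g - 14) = (g^2 - 2*g - 48)/(g - 2)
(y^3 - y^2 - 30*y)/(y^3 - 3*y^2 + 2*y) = (y^2 - y - 30)/(y^2 - 3*y + 2)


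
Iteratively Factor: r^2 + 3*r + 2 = (r + 2)*(r + 1)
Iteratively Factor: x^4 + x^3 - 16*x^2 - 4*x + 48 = (x - 2)*(x^3 + 3*x^2 - 10*x - 24) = (x - 3)*(x - 2)*(x^2 + 6*x + 8) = (x - 3)*(x - 2)*(x + 2)*(x + 4)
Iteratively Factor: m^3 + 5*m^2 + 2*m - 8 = (m + 4)*(m^2 + m - 2) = (m - 1)*(m + 4)*(m + 2)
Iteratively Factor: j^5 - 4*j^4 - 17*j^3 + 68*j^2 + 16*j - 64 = (j - 1)*(j^4 - 3*j^3 - 20*j^2 + 48*j + 64) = (j - 4)*(j - 1)*(j^3 + j^2 - 16*j - 16) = (j - 4)*(j - 1)*(j + 4)*(j^2 - 3*j - 4) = (j - 4)^2*(j - 1)*(j + 4)*(j + 1)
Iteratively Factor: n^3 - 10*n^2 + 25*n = (n - 5)*(n^2 - 5*n) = (n - 5)^2*(n)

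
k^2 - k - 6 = (k - 3)*(k + 2)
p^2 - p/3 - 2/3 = (p - 1)*(p + 2/3)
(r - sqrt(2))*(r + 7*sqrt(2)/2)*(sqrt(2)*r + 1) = sqrt(2)*r^3 + 6*r^2 - 9*sqrt(2)*r/2 - 7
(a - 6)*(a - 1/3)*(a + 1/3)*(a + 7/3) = a^4 - 11*a^3/3 - 127*a^2/9 + 11*a/27 + 14/9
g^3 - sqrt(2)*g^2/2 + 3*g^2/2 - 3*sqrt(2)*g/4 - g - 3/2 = (g + 3/2)*(g - sqrt(2))*(g + sqrt(2)/2)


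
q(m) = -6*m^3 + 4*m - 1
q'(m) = 4 - 18*m^2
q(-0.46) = -2.26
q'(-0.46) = 0.19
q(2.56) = -91.42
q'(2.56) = -113.96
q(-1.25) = 5.72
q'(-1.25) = -24.12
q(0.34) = 0.12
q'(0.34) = 1.92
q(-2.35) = 67.47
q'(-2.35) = -95.40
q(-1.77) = 25.19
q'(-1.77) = -52.39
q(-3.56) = 255.47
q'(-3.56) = -224.12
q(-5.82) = 1158.54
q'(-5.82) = -605.70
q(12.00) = -10321.00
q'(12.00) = -2588.00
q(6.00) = -1273.00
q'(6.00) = -644.00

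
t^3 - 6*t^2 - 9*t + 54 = (t - 6)*(t - 3)*(t + 3)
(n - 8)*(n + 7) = n^2 - n - 56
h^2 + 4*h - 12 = (h - 2)*(h + 6)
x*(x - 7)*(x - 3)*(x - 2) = x^4 - 12*x^3 + 41*x^2 - 42*x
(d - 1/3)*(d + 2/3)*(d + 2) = d^3 + 7*d^2/3 + 4*d/9 - 4/9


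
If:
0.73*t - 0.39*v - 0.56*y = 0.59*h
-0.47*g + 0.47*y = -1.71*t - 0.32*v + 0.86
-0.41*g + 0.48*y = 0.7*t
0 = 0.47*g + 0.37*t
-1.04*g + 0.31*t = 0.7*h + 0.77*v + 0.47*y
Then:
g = -0.23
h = -0.12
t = 0.30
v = 0.40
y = 0.23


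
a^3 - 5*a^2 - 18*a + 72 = (a - 6)*(a - 3)*(a + 4)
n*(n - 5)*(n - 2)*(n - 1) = n^4 - 8*n^3 + 17*n^2 - 10*n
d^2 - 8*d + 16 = (d - 4)^2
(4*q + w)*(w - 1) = 4*q*w - 4*q + w^2 - w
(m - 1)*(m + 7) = m^2 + 6*m - 7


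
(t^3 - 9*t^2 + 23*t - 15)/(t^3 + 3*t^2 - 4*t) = (t^2 - 8*t + 15)/(t*(t + 4))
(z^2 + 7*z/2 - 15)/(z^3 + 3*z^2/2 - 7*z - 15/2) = (z + 6)/(z^2 + 4*z + 3)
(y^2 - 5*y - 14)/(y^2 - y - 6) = (y - 7)/(y - 3)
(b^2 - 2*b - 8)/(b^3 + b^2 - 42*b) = (b^2 - 2*b - 8)/(b*(b^2 + b - 42))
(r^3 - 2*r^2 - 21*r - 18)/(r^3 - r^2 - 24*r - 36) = (r + 1)/(r + 2)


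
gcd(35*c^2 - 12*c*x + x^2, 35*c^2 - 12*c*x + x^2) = 35*c^2 - 12*c*x + x^2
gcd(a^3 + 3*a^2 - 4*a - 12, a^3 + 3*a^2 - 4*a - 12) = a^3 + 3*a^2 - 4*a - 12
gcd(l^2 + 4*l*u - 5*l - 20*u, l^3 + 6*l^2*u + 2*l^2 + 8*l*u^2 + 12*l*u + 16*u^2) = l + 4*u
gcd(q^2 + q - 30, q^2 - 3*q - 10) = q - 5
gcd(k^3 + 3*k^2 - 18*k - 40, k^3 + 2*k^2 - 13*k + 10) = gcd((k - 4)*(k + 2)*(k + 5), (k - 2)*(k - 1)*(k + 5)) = k + 5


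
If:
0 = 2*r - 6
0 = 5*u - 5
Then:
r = 3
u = 1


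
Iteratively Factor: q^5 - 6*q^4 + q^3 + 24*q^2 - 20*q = (q)*(q^4 - 6*q^3 + q^2 + 24*q - 20) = q*(q - 5)*(q^3 - q^2 - 4*q + 4) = q*(q - 5)*(q + 2)*(q^2 - 3*q + 2) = q*(q - 5)*(q - 1)*(q + 2)*(q - 2)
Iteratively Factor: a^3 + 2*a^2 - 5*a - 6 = (a + 1)*(a^2 + a - 6) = (a + 1)*(a + 3)*(a - 2)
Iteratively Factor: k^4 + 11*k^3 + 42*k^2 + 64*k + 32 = (k + 1)*(k^3 + 10*k^2 + 32*k + 32) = (k + 1)*(k + 4)*(k^2 + 6*k + 8) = (k + 1)*(k + 2)*(k + 4)*(k + 4)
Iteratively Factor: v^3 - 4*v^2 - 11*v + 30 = (v + 3)*(v^2 - 7*v + 10) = (v - 5)*(v + 3)*(v - 2)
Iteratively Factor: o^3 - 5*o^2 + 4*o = (o - 4)*(o^2 - o) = (o - 4)*(o - 1)*(o)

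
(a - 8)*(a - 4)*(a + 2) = a^3 - 10*a^2 + 8*a + 64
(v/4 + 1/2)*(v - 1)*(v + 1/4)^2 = v^4/4 + 3*v^3/8 - 23*v^2/64 - 15*v/64 - 1/32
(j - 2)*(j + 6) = j^2 + 4*j - 12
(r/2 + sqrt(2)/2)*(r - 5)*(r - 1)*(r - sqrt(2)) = r^4/2 - 3*r^3 + 3*r^2/2 + 6*r - 5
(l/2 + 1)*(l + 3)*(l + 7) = l^3/2 + 6*l^2 + 41*l/2 + 21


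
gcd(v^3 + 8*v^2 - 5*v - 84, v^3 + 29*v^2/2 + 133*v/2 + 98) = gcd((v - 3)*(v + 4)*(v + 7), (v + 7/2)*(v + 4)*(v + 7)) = v^2 + 11*v + 28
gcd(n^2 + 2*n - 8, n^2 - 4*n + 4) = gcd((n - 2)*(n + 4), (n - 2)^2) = n - 2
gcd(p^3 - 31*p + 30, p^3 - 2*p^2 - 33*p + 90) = p^2 + p - 30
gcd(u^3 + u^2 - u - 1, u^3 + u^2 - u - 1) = u^3 + u^2 - u - 1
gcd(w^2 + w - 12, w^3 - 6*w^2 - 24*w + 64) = w + 4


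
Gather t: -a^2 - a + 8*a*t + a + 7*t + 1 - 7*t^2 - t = -a^2 - 7*t^2 + t*(8*a + 6) + 1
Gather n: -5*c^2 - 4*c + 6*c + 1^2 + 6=-5*c^2 + 2*c + 7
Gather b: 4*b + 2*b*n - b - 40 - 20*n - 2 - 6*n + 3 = b*(2*n + 3) - 26*n - 39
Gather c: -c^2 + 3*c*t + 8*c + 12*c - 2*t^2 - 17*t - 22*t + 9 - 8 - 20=-c^2 + c*(3*t + 20) - 2*t^2 - 39*t - 19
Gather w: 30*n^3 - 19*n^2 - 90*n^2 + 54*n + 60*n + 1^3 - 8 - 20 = 30*n^3 - 109*n^2 + 114*n - 27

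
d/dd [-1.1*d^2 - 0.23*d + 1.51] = -2.2*d - 0.23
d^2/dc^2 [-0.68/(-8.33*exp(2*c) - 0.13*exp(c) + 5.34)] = (0.68*(16.66*exp(c) + 0.13)*(33.32*exp(c) + 0.26)*exp(c) - (22.6576*exp(c) + 0.0884)*(8.33*exp(2*c) + 0.13*exp(c) - 5.34))*exp(c)/(8.33*exp(2*c) + 0.13*exp(c) - 5.34)^3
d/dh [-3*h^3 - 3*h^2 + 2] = 3*h*(-3*h - 2)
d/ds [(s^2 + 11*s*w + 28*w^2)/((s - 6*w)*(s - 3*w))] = 10*w*(-2*s^2 - 2*s*w + 45*w^2)/(s^4 - 18*s^3*w + 117*s^2*w^2 - 324*s*w^3 + 324*w^4)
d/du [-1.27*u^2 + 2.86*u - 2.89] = 2.86 - 2.54*u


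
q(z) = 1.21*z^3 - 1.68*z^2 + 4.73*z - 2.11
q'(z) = 3.63*z^2 - 3.36*z + 4.73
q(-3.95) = -121.58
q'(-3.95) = 74.64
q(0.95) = 1.90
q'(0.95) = 4.81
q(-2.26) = -35.35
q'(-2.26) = 30.86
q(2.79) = 24.29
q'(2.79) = 23.61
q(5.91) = 216.94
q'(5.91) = 111.66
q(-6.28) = -397.76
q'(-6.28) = 168.99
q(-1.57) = -18.36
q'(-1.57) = 18.95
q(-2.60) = -47.03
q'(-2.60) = 38.00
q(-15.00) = -4534.81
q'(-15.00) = 871.88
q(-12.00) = -2391.67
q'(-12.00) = 567.77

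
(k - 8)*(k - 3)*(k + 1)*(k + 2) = k^4 - 8*k^3 - 7*k^2 + 50*k + 48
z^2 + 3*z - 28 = (z - 4)*(z + 7)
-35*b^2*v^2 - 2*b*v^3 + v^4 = v^2*(-7*b + v)*(5*b + v)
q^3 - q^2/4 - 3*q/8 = q*(q - 3/4)*(q + 1/2)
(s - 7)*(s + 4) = s^2 - 3*s - 28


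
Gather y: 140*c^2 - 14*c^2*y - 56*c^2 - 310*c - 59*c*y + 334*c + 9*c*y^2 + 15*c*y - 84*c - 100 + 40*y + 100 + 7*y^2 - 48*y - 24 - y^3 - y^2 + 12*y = 84*c^2 - 60*c - y^3 + y^2*(9*c + 6) + y*(-14*c^2 - 44*c + 4) - 24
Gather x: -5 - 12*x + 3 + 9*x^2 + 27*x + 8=9*x^2 + 15*x + 6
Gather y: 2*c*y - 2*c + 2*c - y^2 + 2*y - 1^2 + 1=-y^2 + y*(2*c + 2)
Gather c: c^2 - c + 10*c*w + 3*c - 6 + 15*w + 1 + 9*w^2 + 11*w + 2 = c^2 + c*(10*w + 2) + 9*w^2 + 26*w - 3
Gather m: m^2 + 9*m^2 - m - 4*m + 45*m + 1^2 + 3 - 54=10*m^2 + 40*m - 50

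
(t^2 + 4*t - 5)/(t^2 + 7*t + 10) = (t - 1)/(t + 2)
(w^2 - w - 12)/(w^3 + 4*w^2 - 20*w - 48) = (w + 3)/(w^2 + 8*w + 12)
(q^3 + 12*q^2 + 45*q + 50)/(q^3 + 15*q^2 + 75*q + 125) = (q + 2)/(q + 5)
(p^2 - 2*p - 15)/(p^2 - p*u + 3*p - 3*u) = (p - 5)/(p - u)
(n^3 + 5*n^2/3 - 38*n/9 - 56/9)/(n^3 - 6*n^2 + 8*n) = (9*n^2 + 33*n + 28)/(9*n*(n - 4))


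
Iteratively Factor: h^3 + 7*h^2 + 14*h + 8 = (h + 2)*(h^2 + 5*h + 4) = (h + 1)*(h + 2)*(h + 4)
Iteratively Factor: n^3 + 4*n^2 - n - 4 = (n + 1)*(n^2 + 3*n - 4) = (n + 1)*(n + 4)*(n - 1)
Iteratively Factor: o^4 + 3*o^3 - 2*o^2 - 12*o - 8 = (o + 2)*(o^3 + o^2 - 4*o - 4) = (o - 2)*(o + 2)*(o^2 + 3*o + 2) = (o - 2)*(o + 1)*(o + 2)*(o + 2)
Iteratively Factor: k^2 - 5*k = (k)*(k - 5)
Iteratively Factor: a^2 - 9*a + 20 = (a - 5)*(a - 4)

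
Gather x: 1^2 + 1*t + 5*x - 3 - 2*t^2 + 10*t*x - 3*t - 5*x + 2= -2*t^2 + 10*t*x - 2*t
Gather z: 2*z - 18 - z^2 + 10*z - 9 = -z^2 + 12*z - 27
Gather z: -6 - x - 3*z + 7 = -x - 3*z + 1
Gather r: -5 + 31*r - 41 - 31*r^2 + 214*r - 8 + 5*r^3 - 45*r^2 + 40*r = 5*r^3 - 76*r^2 + 285*r - 54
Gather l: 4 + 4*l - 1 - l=3*l + 3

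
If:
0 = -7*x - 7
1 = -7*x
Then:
No Solution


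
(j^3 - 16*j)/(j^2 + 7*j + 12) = j*(j - 4)/(j + 3)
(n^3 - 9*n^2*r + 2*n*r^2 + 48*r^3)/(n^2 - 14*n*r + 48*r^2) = (-n^2 + n*r + 6*r^2)/(-n + 6*r)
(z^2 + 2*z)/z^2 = (z + 2)/z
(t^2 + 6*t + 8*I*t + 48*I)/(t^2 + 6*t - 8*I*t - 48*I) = (t + 8*I)/(t - 8*I)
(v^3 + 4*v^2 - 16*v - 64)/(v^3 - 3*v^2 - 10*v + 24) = (v^2 + 8*v + 16)/(v^2 + v - 6)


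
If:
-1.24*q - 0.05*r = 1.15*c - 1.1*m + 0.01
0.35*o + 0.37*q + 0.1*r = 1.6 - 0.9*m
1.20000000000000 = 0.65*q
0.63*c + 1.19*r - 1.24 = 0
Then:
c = 1.96825396825397 - 1.88888888888889*r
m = 4.14792984792985 - 1.92929292929293*r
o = 4.67532467532468*r - 8.04632510346796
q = 1.85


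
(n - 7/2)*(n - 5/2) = n^2 - 6*n + 35/4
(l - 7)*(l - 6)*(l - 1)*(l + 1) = l^4 - 13*l^3 + 41*l^2 + 13*l - 42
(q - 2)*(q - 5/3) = q^2 - 11*q/3 + 10/3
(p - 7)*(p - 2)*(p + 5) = p^3 - 4*p^2 - 31*p + 70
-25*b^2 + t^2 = (-5*b + t)*(5*b + t)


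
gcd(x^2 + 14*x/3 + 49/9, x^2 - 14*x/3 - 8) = 1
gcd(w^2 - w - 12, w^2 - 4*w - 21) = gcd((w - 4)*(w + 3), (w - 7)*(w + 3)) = w + 3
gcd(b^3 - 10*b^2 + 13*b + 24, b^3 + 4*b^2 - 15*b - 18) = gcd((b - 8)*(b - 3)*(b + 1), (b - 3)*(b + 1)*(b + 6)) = b^2 - 2*b - 3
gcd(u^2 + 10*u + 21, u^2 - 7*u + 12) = 1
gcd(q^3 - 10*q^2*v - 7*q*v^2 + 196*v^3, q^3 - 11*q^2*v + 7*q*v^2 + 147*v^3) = q^2 - 14*q*v + 49*v^2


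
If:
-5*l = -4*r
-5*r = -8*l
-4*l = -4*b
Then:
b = 0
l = 0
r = 0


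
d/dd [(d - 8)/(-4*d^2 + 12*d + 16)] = (-d^2 + 3*d + (d - 8)*(2*d - 3) + 4)/(4*(-d^2 + 3*d + 4)^2)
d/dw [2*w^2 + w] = 4*w + 1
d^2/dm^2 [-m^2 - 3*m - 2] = -2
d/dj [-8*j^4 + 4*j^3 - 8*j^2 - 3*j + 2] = -32*j^3 + 12*j^2 - 16*j - 3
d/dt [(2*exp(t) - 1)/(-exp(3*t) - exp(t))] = (4*exp(3*t) - 3*exp(2*t) - 1)/(exp(5*t) + 2*exp(3*t) + exp(t))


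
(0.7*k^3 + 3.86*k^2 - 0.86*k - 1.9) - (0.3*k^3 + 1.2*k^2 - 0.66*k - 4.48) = 0.4*k^3 + 2.66*k^2 - 0.2*k + 2.58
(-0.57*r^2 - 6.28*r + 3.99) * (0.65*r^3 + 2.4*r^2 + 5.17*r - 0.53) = -0.3705*r^5 - 5.45*r^4 - 15.4254*r^3 - 22.5895*r^2 + 23.9567*r - 2.1147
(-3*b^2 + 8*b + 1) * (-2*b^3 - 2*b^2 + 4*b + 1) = 6*b^5 - 10*b^4 - 30*b^3 + 27*b^2 + 12*b + 1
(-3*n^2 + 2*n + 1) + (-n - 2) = -3*n^2 + n - 1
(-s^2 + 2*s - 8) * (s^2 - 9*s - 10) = -s^4 + 11*s^3 - 16*s^2 + 52*s + 80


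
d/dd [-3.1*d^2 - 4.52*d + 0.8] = -6.2*d - 4.52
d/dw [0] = 0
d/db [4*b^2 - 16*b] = 8*b - 16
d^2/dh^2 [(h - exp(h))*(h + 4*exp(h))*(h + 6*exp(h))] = 9*h^2*exp(h) + 56*h*exp(2*h) + 36*h*exp(h) + 6*h - 216*exp(3*h) + 56*exp(2*h) + 18*exp(h)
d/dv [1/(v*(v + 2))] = 2*(-v - 1)/(v^2*(v^2 + 4*v + 4))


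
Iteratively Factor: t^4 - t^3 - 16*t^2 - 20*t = (t + 2)*(t^3 - 3*t^2 - 10*t) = t*(t + 2)*(t^2 - 3*t - 10) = t*(t + 2)^2*(t - 5)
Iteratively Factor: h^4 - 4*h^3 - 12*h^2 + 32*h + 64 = (h - 4)*(h^3 - 12*h - 16) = (h - 4)*(h + 2)*(h^2 - 2*h - 8) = (h - 4)^2*(h + 2)*(h + 2)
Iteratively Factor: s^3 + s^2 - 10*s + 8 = (s + 4)*(s^2 - 3*s + 2) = (s - 2)*(s + 4)*(s - 1)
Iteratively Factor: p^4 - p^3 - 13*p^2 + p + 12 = (p + 3)*(p^3 - 4*p^2 - p + 4) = (p - 4)*(p + 3)*(p^2 - 1) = (p - 4)*(p - 1)*(p + 3)*(p + 1)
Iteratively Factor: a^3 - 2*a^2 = (a)*(a^2 - 2*a) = a^2*(a - 2)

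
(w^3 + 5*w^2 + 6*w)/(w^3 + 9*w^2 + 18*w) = (w + 2)/(w + 6)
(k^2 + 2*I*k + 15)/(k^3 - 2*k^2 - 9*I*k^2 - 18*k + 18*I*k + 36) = (k + 5*I)/(k^2 + k*(-2 - 6*I) + 12*I)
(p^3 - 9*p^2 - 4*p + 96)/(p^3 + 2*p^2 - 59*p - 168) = (p - 4)/(p + 7)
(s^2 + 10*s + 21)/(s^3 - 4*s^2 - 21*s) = (s + 7)/(s*(s - 7))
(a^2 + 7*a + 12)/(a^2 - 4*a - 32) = (a + 3)/(a - 8)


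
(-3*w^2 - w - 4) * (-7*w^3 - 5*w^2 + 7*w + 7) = 21*w^5 + 22*w^4 + 12*w^3 - 8*w^2 - 35*w - 28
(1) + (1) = 2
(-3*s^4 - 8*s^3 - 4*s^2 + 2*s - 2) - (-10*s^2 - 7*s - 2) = -3*s^4 - 8*s^3 + 6*s^2 + 9*s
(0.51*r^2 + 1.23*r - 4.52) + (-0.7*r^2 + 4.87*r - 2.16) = -0.19*r^2 + 6.1*r - 6.68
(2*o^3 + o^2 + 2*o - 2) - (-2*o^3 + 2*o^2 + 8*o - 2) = 4*o^3 - o^2 - 6*o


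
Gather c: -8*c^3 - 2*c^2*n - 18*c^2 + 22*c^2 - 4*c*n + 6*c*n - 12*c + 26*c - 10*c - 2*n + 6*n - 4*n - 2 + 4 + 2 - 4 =-8*c^3 + c^2*(4 - 2*n) + c*(2*n + 4)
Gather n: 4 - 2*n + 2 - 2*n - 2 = 4 - 4*n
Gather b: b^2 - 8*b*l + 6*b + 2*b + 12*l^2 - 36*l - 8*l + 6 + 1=b^2 + b*(8 - 8*l) + 12*l^2 - 44*l + 7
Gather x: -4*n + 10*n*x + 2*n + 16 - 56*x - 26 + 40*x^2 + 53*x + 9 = -2*n + 40*x^2 + x*(10*n - 3) - 1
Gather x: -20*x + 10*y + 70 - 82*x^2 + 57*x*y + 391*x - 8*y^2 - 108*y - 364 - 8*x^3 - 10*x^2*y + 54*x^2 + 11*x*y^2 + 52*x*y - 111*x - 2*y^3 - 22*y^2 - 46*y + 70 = -8*x^3 + x^2*(-10*y - 28) + x*(11*y^2 + 109*y + 260) - 2*y^3 - 30*y^2 - 144*y - 224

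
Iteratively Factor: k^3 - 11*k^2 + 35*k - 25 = (k - 1)*(k^2 - 10*k + 25) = (k - 5)*(k - 1)*(k - 5)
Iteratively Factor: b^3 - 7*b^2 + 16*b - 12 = (b - 3)*(b^2 - 4*b + 4) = (b - 3)*(b - 2)*(b - 2)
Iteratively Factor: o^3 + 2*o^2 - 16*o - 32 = (o + 2)*(o^2 - 16) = (o + 2)*(o + 4)*(o - 4)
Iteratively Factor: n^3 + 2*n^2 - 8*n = (n - 2)*(n^2 + 4*n) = n*(n - 2)*(n + 4)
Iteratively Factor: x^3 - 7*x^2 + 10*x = (x - 5)*(x^2 - 2*x) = (x - 5)*(x - 2)*(x)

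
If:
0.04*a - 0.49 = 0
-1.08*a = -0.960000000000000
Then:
No Solution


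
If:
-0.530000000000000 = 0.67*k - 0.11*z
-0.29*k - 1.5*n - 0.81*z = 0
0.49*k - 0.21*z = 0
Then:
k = -1.28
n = 1.86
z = -2.99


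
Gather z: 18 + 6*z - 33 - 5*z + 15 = z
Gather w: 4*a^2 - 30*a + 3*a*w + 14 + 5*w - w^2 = 4*a^2 - 30*a - w^2 + w*(3*a + 5) + 14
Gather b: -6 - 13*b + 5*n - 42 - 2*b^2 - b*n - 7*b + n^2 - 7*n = -2*b^2 + b*(-n - 20) + n^2 - 2*n - 48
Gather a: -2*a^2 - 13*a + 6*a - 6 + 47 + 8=-2*a^2 - 7*a + 49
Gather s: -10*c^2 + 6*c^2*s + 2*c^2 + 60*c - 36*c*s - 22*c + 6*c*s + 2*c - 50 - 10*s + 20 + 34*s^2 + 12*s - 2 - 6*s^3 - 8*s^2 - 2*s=-8*c^2 + 40*c - 6*s^3 + 26*s^2 + s*(6*c^2 - 30*c) - 32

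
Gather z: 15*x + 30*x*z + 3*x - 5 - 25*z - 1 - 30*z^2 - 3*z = 18*x - 30*z^2 + z*(30*x - 28) - 6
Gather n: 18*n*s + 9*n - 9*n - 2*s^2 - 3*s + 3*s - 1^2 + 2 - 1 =18*n*s - 2*s^2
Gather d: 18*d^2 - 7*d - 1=18*d^2 - 7*d - 1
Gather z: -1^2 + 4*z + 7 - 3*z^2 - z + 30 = -3*z^2 + 3*z + 36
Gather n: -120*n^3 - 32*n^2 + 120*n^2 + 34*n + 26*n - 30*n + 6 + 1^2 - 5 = -120*n^3 + 88*n^2 + 30*n + 2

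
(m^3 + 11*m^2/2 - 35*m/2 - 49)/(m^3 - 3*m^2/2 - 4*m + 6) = (2*m^2 + 7*m - 49)/(2*m^2 - 7*m + 6)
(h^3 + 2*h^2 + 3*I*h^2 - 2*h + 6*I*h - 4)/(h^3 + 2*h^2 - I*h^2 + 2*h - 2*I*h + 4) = (h + 2*I)/(h - 2*I)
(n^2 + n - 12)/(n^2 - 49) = (n^2 + n - 12)/(n^2 - 49)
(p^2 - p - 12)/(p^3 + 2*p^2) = (p^2 - p - 12)/(p^2*(p + 2))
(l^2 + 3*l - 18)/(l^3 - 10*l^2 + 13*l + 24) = (l + 6)/(l^2 - 7*l - 8)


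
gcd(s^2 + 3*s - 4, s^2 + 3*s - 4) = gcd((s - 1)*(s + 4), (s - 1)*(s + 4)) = s^2 + 3*s - 4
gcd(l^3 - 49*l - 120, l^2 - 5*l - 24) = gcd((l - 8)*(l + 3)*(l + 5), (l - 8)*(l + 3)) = l^2 - 5*l - 24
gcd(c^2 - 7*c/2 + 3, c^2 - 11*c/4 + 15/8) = c - 3/2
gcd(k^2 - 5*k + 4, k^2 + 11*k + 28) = 1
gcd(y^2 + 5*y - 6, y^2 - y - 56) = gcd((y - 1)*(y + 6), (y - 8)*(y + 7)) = 1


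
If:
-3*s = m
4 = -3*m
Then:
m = -4/3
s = 4/9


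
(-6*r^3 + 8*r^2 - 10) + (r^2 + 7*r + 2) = -6*r^3 + 9*r^2 + 7*r - 8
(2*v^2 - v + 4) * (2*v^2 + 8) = 4*v^4 - 2*v^3 + 24*v^2 - 8*v + 32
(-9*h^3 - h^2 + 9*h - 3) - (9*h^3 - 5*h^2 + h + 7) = -18*h^3 + 4*h^2 + 8*h - 10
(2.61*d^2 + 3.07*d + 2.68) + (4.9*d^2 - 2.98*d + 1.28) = 7.51*d^2 + 0.0899999999999999*d + 3.96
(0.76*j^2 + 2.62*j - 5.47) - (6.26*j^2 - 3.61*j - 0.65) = -5.5*j^2 + 6.23*j - 4.82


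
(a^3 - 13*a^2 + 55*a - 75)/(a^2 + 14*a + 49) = (a^3 - 13*a^2 + 55*a - 75)/(a^2 + 14*a + 49)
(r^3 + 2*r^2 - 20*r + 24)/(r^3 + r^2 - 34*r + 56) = (r^2 + 4*r - 12)/(r^2 + 3*r - 28)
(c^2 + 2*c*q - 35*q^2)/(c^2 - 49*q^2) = (-c + 5*q)/(-c + 7*q)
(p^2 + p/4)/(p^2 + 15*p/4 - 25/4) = p*(4*p + 1)/(4*p^2 + 15*p - 25)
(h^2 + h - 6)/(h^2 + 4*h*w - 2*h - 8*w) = (h + 3)/(h + 4*w)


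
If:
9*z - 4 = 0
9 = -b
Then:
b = -9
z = 4/9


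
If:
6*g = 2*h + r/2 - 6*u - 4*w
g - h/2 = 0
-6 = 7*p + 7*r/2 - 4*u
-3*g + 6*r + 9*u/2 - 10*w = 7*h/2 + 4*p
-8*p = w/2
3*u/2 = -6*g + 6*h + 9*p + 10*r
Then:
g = 148257/80723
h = 296514/80723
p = 11160/80723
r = -89676/80723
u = 62148/80723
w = -178560/80723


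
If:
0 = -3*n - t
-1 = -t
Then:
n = -1/3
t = 1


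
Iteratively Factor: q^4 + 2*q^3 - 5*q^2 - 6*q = (q + 1)*(q^3 + q^2 - 6*q) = (q + 1)*(q + 3)*(q^2 - 2*q) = q*(q + 1)*(q + 3)*(q - 2)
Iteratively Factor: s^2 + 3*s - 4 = (s - 1)*(s + 4)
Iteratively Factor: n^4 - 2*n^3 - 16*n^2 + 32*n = (n - 4)*(n^3 + 2*n^2 - 8*n) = (n - 4)*(n + 4)*(n^2 - 2*n) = (n - 4)*(n - 2)*(n + 4)*(n)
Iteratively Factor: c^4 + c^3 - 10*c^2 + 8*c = (c + 4)*(c^3 - 3*c^2 + 2*c) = c*(c + 4)*(c^2 - 3*c + 2) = c*(c - 1)*(c + 4)*(c - 2)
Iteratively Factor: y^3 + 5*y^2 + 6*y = (y)*(y^2 + 5*y + 6) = y*(y + 2)*(y + 3)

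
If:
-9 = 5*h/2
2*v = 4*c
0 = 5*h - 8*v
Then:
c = -9/8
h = -18/5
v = -9/4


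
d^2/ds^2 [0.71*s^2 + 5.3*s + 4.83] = 1.42000000000000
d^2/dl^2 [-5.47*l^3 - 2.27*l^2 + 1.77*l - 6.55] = -32.82*l - 4.54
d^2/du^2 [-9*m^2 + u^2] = 2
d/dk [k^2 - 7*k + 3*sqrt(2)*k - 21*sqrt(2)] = 2*k - 7 + 3*sqrt(2)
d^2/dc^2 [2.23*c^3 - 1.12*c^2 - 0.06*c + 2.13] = 13.38*c - 2.24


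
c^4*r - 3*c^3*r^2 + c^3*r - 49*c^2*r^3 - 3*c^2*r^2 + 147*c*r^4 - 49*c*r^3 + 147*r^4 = (c - 7*r)*(c - 3*r)*(c + 7*r)*(c*r + r)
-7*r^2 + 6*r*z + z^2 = (-r + z)*(7*r + z)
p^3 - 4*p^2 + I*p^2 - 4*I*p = p*(p - 4)*(p + I)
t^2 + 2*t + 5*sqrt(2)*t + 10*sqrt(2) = (t + 2)*(t + 5*sqrt(2))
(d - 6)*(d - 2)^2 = d^3 - 10*d^2 + 28*d - 24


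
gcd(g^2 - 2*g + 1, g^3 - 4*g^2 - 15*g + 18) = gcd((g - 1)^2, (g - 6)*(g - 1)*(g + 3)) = g - 1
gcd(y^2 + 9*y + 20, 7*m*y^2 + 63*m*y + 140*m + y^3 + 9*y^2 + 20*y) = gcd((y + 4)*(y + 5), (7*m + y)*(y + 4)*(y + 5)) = y^2 + 9*y + 20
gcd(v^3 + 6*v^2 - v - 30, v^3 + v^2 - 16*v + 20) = v^2 + 3*v - 10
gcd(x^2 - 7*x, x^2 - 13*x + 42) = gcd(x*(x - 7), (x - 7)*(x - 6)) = x - 7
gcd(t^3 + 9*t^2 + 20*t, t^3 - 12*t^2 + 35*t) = t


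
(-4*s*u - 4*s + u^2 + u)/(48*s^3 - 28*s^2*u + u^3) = (-u - 1)/(12*s^2 - 4*s*u - u^2)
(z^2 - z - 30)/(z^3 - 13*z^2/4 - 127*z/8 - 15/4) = 8*(z + 5)/(8*z^2 + 22*z + 5)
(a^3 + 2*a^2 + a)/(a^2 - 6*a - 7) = a*(a + 1)/(a - 7)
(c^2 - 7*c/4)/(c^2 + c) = (c - 7/4)/(c + 1)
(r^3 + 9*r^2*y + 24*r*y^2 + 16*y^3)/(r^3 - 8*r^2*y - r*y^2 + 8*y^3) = (r^2 + 8*r*y + 16*y^2)/(r^2 - 9*r*y + 8*y^2)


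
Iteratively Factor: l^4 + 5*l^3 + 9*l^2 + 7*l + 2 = (l + 1)*(l^3 + 4*l^2 + 5*l + 2) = (l + 1)*(l + 2)*(l^2 + 2*l + 1) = (l + 1)^2*(l + 2)*(l + 1)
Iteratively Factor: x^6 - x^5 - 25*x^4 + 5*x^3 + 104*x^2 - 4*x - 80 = (x - 2)*(x^5 + x^4 - 23*x^3 - 41*x^2 + 22*x + 40) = (x - 2)*(x + 1)*(x^4 - 23*x^2 - 18*x + 40) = (x - 2)*(x + 1)*(x + 2)*(x^3 - 2*x^2 - 19*x + 20) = (x - 2)*(x - 1)*(x + 1)*(x + 2)*(x^2 - x - 20) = (x - 5)*(x - 2)*(x - 1)*(x + 1)*(x + 2)*(x + 4)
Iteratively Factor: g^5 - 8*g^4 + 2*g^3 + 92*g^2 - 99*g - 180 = (g + 1)*(g^4 - 9*g^3 + 11*g^2 + 81*g - 180) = (g + 1)*(g + 3)*(g^3 - 12*g^2 + 47*g - 60) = (g - 3)*(g + 1)*(g + 3)*(g^2 - 9*g + 20) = (g - 5)*(g - 3)*(g + 1)*(g + 3)*(g - 4)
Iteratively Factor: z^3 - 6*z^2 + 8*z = (z - 4)*(z^2 - 2*z) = z*(z - 4)*(z - 2)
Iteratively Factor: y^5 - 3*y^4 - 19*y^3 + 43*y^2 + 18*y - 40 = (y + 1)*(y^4 - 4*y^3 - 15*y^2 + 58*y - 40) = (y + 1)*(y + 4)*(y^3 - 8*y^2 + 17*y - 10) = (y - 1)*(y + 1)*(y + 4)*(y^2 - 7*y + 10) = (y - 5)*(y - 1)*(y + 1)*(y + 4)*(y - 2)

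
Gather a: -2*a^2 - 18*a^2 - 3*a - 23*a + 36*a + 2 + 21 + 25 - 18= -20*a^2 + 10*a + 30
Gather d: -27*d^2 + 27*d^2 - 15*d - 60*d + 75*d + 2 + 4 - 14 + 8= 0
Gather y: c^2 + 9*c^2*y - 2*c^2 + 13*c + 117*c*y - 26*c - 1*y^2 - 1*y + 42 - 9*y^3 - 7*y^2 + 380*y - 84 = -c^2 - 13*c - 9*y^3 - 8*y^2 + y*(9*c^2 + 117*c + 379) - 42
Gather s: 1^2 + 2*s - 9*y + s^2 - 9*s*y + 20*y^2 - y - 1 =s^2 + s*(2 - 9*y) + 20*y^2 - 10*y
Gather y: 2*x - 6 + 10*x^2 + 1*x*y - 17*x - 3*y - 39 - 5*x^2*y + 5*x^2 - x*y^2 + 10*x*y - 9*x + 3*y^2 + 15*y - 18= 15*x^2 - 24*x + y^2*(3 - x) + y*(-5*x^2 + 11*x + 12) - 63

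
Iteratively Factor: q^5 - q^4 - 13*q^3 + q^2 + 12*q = (q)*(q^4 - q^3 - 13*q^2 + q + 12) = q*(q - 1)*(q^3 - 13*q - 12) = q*(q - 1)*(q + 3)*(q^2 - 3*q - 4) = q*(q - 4)*(q - 1)*(q + 3)*(q + 1)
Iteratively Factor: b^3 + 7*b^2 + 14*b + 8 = (b + 4)*(b^2 + 3*b + 2) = (b + 1)*(b + 4)*(b + 2)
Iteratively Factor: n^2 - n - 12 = (n - 4)*(n + 3)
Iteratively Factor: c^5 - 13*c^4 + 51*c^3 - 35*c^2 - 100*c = (c - 5)*(c^4 - 8*c^3 + 11*c^2 + 20*c) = (c - 5)^2*(c^3 - 3*c^2 - 4*c) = (c - 5)^2*(c - 4)*(c^2 + c) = (c - 5)^2*(c - 4)*(c + 1)*(c)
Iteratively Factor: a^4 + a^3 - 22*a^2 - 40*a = (a + 2)*(a^3 - a^2 - 20*a) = (a + 2)*(a + 4)*(a^2 - 5*a) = (a - 5)*(a + 2)*(a + 4)*(a)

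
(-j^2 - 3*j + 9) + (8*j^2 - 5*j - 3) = 7*j^2 - 8*j + 6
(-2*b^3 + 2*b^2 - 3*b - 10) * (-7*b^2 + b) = 14*b^5 - 16*b^4 + 23*b^3 + 67*b^2 - 10*b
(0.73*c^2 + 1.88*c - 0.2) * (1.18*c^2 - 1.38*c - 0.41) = 0.8614*c^4 + 1.211*c^3 - 3.1297*c^2 - 0.4948*c + 0.082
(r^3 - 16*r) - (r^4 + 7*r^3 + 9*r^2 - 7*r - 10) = -r^4 - 6*r^3 - 9*r^2 - 9*r + 10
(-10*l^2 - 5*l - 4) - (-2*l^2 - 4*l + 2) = -8*l^2 - l - 6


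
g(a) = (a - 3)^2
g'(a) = 2*a - 6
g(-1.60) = 21.16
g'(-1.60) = -9.20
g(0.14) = 8.18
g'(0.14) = -5.72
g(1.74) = 1.59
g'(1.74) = -2.52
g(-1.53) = 20.52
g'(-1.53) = -9.06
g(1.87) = 1.28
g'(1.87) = -2.26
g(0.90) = 4.41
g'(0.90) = -4.20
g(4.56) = 2.43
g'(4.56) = 3.12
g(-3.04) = 36.48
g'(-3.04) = -12.08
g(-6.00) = 81.00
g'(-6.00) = -18.00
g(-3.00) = 36.00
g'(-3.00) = -12.00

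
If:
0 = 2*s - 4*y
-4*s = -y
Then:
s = 0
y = 0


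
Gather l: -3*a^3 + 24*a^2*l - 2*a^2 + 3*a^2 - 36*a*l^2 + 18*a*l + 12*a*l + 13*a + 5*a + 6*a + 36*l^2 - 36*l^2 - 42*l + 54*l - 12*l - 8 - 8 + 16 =-3*a^3 + a^2 - 36*a*l^2 + 24*a + l*(24*a^2 + 30*a)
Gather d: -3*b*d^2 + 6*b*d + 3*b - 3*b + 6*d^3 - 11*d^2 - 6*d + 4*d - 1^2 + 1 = 6*d^3 + d^2*(-3*b - 11) + d*(6*b - 2)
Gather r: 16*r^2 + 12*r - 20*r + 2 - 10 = 16*r^2 - 8*r - 8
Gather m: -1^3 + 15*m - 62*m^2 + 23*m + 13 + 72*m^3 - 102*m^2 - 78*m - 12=72*m^3 - 164*m^2 - 40*m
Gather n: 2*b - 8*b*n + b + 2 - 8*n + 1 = 3*b + n*(-8*b - 8) + 3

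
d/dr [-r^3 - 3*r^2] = 3*r*(-r - 2)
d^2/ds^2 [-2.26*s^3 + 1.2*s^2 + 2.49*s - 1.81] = 2.4 - 13.56*s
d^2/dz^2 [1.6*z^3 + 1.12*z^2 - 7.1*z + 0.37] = 9.6*z + 2.24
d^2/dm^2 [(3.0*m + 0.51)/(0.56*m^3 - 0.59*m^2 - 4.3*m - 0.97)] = (5.6448*m^5 - 4.027968*m^4 + 13.840536*m^3 + 13.251906*m^2 - 0.875987999999978*m - 6.749946)/(0.175616*m^9 - 0.555072*m^8 - 3.460632*m^7 + 7.406365*m^6 + 28.495638*m^5 - 19.725711*m^4 - 92.691628*m^3 - 55.471293*m^2 - 12.13761*m - 0.912673)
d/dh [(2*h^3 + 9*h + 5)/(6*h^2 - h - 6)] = (12*h^4 - 4*h^3 - 90*h^2 - 60*h - 49)/(36*h^4 - 12*h^3 - 71*h^2 + 12*h + 36)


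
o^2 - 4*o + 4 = (o - 2)^2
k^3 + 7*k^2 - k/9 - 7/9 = (k - 1/3)*(k + 1/3)*(k + 7)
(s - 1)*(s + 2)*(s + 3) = s^3 + 4*s^2 + s - 6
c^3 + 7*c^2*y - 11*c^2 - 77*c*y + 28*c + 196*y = (c - 7)*(c - 4)*(c + 7*y)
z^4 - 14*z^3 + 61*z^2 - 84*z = z*(z - 7)*(z - 4)*(z - 3)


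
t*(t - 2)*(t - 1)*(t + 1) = t^4 - 2*t^3 - t^2 + 2*t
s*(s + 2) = s^2 + 2*s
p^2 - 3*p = p*(p - 3)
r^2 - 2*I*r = r*(r - 2*I)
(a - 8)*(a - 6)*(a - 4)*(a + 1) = a^4 - 17*a^3 + 86*a^2 - 88*a - 192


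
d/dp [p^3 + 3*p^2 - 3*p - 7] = 3*p^2 + 6*p - 3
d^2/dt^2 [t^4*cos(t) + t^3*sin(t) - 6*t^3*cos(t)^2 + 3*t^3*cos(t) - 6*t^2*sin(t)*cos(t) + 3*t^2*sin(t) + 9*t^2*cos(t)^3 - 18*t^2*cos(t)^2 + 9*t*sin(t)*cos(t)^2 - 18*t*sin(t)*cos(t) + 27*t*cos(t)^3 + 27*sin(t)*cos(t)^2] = -t^4*cos(t) - 9*t^3*sin(t) - 3*t^3*cos(t) + 12*t^3*cos(2*t) - 21*t^2*sin(t) + 48*t^2*sin(2*t) + 45*t^2*cos(t)/4 + 36*t^2*cos(2*t) - 81*t^2*cos(3*t)/4 - 93*t*sin(t)/4 + 108*t*sin(2*t) - 189*t*sin(3*t)/4 + 39*t*cos(t)/4 - 42*t*cos(2*t) - 243*t*cos(3*t)/4 - 18*t - 165*sin(t)/4 - 6*sin(2*t) - 405*sin(3*t)/4 + 18*cos(t) - 54*cos(2*t) + 18*cos(3*t) - 18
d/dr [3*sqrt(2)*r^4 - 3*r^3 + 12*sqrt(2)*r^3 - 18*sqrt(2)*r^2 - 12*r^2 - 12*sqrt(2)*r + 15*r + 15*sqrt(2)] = 12*sqrt(2)*r^3 - 9*r^2 + 36*sqrt(2)*r^2 - 36*sqrt(2)*r - 24*r - 12*sqrt(2) + 15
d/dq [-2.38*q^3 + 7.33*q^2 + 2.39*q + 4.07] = -7.14*q^2 + 14.66*q + 2.39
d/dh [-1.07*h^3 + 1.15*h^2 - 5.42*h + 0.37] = -3.21*h^2 + 2.3*h - 5.42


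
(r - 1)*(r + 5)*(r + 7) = r^3 + 11*r^2 + 23*r - 35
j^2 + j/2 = j*(j + 1/2)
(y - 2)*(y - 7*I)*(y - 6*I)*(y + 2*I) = y^4 - 2*y^3 - 11*I*y^3 - 16*y^2 + 22*I*y^2 + 32*y - 84*I*y + 168*I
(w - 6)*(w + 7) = w^2 + w - 42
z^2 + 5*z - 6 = (z - 1)*(z + 6)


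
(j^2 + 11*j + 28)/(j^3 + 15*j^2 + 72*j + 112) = 1/(j + 4)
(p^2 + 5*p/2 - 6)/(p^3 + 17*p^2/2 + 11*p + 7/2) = (2*p^2 + 5*p - 12)/(2*p^3 + 17*p^2 + 22*p + 7)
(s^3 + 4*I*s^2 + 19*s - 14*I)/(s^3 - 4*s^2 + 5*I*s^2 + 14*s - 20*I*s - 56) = (s - I)/(s - 4)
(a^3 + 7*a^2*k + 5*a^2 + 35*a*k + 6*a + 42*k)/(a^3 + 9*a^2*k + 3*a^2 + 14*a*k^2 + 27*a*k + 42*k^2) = (a + 2)/(a + 2*k)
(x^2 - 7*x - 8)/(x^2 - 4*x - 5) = (x - 8)/(x - 5)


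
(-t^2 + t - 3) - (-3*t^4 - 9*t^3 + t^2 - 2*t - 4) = 3*t^4 + 9*t^3 - 2*t^2 + 3*t + 1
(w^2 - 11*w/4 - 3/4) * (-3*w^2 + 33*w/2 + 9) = -3*w^4 + 99*w^3/4 - 273*w^2/8 - 297*w/8 - 27/4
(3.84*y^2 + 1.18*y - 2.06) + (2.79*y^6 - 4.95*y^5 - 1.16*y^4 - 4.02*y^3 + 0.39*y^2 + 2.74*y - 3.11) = 2.79*y^6 - 4.95*y^5 - 1.16*y^4 - 4.02*y^3 + 4.23*y^2 + 3.92*y - 5.17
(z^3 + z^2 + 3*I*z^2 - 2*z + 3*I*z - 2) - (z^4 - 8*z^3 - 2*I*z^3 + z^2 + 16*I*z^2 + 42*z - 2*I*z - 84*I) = -z^4 + 9*z^3 + 2*I*z^3 - 13*I*z^2 - 44*z + 5*I*z - 2 + 84*I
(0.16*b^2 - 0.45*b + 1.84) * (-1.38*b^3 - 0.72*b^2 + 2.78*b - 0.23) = -0.2208*b^5 + 0.5058*b^4 - 1.7704*b^3 - 2.6126*b^2 + 5.2187*b - 0.4232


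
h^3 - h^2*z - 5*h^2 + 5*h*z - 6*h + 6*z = (h - 6)*(h + 1)*(h - z)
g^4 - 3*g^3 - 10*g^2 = g^2*(g - 5)*(g + 2)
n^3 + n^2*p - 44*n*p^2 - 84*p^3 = (n - 7*p)*(n + 2*p)*(n + 6*p)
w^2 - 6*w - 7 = (w - 7)*(w + 1)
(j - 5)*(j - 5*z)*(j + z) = j^3 - 4*j^2*z - 5*j^2 - 5*j*z^2 + 20*j*z + 25*z^2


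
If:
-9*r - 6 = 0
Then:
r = -2/3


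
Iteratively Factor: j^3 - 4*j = (j)*(j^2 - 4) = j*(j - 2)*(j + 2)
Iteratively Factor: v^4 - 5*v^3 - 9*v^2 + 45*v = (v - 3)*(v^3 - 2*v^2 - 15*v) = (v - 5)*(v - 3)*(v^2 + 3*v) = (v - 5)*(v - 3)*(v + 3)*(v)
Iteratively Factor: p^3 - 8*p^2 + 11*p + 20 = (p - 5)*(p^2 - 3*p - 4) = (p - 5)*(p - 4)*(p + 1)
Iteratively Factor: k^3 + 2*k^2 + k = (k + 1)*(k^2 + k) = (k + 1)^2*(k)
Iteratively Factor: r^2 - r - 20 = (r + 4)*(r - 5)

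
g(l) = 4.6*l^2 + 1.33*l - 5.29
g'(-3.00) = -26.27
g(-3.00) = 32.12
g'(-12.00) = -109.07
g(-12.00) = 641.15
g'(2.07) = 20.37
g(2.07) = 17.17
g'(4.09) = 38.96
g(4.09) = 77.10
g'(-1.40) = -11.55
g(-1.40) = 1.86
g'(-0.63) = -4.47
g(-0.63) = -4.30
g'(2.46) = 23.96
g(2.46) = 25.82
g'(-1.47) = -12.19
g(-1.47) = 2.70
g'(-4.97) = -44.39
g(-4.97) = 101.72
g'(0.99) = 10.44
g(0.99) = 0.54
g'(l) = 9.2*l + 1.33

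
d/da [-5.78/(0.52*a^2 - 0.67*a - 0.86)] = (6.0112*a - 3.8726)/(-0.52*a^2 + 0.67*a + 0.86)^2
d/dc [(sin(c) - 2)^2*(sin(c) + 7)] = 3*(sin(c) - 2)*(sin(c) + 4)*cos(c)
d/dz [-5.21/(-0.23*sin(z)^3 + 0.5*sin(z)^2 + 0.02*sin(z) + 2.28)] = (-3.5949*sin(z)^2 + 5.21*sin(z) + 0.1042)*cos(z)/(-0.23*sin(z)^3 + 0.5*sin(z)^2 + 0.02*sin(z) + 2.28)^2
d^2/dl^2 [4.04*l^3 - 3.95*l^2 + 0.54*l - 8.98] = 24.24*l - 7.9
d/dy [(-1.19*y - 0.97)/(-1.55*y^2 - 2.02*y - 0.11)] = (1.8445*y^2 + 2.4038*y - (1.19*y + 0.97)*(3.1*y + 2.02) + 0.1309)/(1.55*y^2 + 2.02*y + 0.11)^2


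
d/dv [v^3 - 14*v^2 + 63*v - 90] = 3*v^2 - 28*v + 63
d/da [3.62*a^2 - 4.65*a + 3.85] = 7.24*a - 4.65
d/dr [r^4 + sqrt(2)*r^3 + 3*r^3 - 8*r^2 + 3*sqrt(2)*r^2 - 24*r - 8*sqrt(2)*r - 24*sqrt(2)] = 4*r^3 + 3*sqrt(2)*r^2 + 9*r^2 - 16*r + 6*sqrt(2)*r - 24 - 8*sqrt(2)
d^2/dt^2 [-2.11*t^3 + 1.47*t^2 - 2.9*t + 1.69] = 2.94 - 12.66*t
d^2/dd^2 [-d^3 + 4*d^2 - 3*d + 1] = 8 - 6*d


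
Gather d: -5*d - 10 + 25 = 15 - 5*d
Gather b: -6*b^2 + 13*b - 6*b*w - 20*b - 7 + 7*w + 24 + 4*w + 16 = -6*b^2 + b*(-6*w - 7) + 11*w + 33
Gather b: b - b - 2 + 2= 0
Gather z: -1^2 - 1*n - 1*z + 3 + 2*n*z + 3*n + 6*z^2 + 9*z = 2*n + 6*z^2 + z*(2*n + 8) + 2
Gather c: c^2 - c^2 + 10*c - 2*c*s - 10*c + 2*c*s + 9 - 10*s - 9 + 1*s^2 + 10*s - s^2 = 0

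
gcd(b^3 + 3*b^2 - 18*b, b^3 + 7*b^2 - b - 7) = 1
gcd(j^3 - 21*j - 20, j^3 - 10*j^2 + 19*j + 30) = j^2 - 4*j - 5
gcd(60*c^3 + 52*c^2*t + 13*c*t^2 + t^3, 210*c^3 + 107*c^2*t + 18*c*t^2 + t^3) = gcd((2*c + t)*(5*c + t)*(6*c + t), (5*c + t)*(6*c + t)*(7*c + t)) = 30*c^2 + 11*c*t + t^2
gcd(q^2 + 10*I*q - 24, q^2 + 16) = q + 4*I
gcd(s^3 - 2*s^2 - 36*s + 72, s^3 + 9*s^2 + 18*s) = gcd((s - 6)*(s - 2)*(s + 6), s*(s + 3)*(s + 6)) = s + 6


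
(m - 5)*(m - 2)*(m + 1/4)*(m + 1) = m^4 - 23*m^3/4 + 3*m^2/2 + 43*m/4 + 5/2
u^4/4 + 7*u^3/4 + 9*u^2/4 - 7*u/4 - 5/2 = (u/4 + 1/2)*(u - 1)*(u + 1)*(u + 5)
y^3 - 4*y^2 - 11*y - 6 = (y - 6)*(y + 1)^2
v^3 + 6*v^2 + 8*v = v*(v + 2)*(v + 4)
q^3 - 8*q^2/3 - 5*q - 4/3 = (q - 4)*(q + 1/3)*(q + 1)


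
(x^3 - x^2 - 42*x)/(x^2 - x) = (x^2 - x - 42)/(x - 1)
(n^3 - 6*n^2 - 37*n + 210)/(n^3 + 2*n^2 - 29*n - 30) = (n - 7)/(n + 1)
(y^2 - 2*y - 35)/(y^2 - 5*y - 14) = (y + 5)/(y + 2)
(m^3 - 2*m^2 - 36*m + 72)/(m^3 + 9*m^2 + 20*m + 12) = (m^2 - 8*m + 12)/(m^2 + 3*m + 2)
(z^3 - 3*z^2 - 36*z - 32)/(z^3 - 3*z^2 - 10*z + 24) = (z^3 - 3*z^2 - 36*z - 32)/(z^3 - 3*z^2 - 10*z + 24)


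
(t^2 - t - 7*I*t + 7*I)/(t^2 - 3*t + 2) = (t - 7*I)/(t - 2)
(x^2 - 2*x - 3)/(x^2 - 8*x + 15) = (x + 1)/(x - 5)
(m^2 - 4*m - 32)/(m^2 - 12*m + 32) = (m + 4)/(m - 4)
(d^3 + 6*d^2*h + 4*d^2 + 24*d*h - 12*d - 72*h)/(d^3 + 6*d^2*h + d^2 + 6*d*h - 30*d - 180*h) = (d - 2)/(d - 5)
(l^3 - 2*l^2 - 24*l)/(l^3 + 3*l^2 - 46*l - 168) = l*(l - 6)/(l^2 - l - 42)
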